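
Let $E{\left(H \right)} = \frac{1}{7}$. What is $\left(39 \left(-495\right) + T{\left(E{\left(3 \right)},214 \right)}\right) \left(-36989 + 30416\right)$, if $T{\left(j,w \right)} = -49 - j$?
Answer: $127214781$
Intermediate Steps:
$E{\left(H \right)} = \frac{1}{7}$
$\left(39 \left(-495\right) + T{\left(E{\left(3 \right)},214 \right)}\right) \left(-36989 + 30416\right) = \left(39 \left(-495\right) - \frac{344}{7}\right) \left(-36989 + 30416\right) = \left(-19305 - \frac{344}{7}\right) \left(-6573\right) = \left(- \frac{135479}{7}\right) \left(-6573\right) = 127214781$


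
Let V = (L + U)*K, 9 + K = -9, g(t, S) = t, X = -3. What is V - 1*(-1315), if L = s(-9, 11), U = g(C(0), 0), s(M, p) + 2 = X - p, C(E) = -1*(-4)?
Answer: 1531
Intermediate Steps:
C(E) = 4
s(M, p) = -5 - p (s(M, p) = -2 + (-3 - p) = -5 - p)
U = 4
L = -16 (L = -5 - 1*11 = -5 - 11 = -16)
K = -18 (K = -9 - 9 = -18)
V = 216 (V = (-16 + 4)*(-18) = -12*(-18) = 216)
V - 1*(-1315) = 216 - 1*(-1315) = 216 + 1315 = 1531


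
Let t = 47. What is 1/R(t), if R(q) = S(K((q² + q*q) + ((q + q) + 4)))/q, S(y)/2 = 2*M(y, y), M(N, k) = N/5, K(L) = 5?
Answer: 47/4 ≈ 11.750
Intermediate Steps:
M(N, k) = N/5 (M(N, k) = N*(⅕) = N/5)
S(y) = 4*y/5 (S(y) = 2*(2*(y/5)) = 2*(2*y/5) = 4*y/5)
R(q) = 4/q (R(q) = ((⅘)*5)/q = 4/q)
1/R(t) = 1/(4/47) = 47/4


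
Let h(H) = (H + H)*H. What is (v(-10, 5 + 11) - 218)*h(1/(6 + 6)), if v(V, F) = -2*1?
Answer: -55/18 ≈ -3.0556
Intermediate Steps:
v(V, F) = -2
h(H) = 2*H² (h(H) = (2*H)*H = 2*H²)
(v(-10, 5 + 11) - 218)*h(1/(6 + 6)) = (-2 - 218)*(2*(1/(6 + 6))²) = -440*(1/12)² = -440/144 = -220*1/72 = -55/18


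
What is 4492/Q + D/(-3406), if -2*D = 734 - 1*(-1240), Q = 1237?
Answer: 16520671/4213222 ≈ 3.9212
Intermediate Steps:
D = -987 (D = -(734 - 1*(-1240))/2 = -(734 + 1240)/2 = -½*1974 = -987)
4492/Q + D/(-3406) = 4492/1237 - 987/(-3406) = 4492*(1/1237) - 987*(-1/3406) = 4492/1237 + 987/3406 = 16520671/4213222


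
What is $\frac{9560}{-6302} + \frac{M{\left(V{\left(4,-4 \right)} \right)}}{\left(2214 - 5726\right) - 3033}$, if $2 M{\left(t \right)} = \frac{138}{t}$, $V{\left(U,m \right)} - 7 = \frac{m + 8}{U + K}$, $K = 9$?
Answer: $- \frac{2974910947}{1959213025} \approx -1.5184$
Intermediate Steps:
$V{\left(U,m \right)} = 7 + \frac{8 + m}{9 + U}$ ($V{\left(U,m \right)} = 7 + \frac{m + 8}{U + 9} = 7 + \frac{8 + m}{9 + U}$)
$M{\left(t \right)} = \frac{69}{t}$ ($M{\left(t \right)} = \frac{138 \frac{1}{t}}{2} = \frac{69}{t}$)
$\frac{9560}{-6302} + \frac{M{\left(V{\left(4,-4 \right)} \right)}}{\left(2214 - 5726\right) - 3033} = \frac{9560}{-6302} + \frac{69 \frac{1}{\frac{1}{9 + 4} \left(71 - 4 + 7 \cdot 4\right)}}{\left(2214 - 5726\right) - 3033} = 9560 \left(- \frac{1}{6302}\right) + \frac{69 \frac{1}{\frac{1}{13} \left(71 - 4 + 28\right)}}{-3512 - 3033} = - \frac{4780}{3151} + \frac{69 \frac{1}{\frac{1}{13} \cdot 95}}{-6545} = - \frac{4780}{3151} + \frac{69}{\frac{95}{13}} \left(- \frac{1}{6545}\right) = - \frac{4780}{3151} + 69 \cdot \frac{13}{95} \left(- \frac{1}{6545}\right) = - \frac{4780}{3151} + \frac{897}{95} \left(- \frac{1}{6545}\right) = - \frac{4780}{3151} - \frac{897}{621775} = - \frac{2974910947}{1959213025}$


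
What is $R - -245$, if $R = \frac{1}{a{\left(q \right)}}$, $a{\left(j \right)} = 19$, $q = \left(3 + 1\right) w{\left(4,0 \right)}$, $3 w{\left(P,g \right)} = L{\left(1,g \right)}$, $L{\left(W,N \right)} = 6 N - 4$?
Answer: $\frac{4656}{19} \approx 245.05$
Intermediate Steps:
$L{\left(W,N \right)} = -4 + 6 N$
$w{\left(P,g \right)} = - \frac{4}{3} + 2 g$ ($w{\left(P,g \right)} = \frac{-4 + 6 g}{3} = - \frac{4}{3} + 2 g$)
$q = - \frac{16}{3}$ ($q = \left(3 + 1\right) \left(- \frac{4}{3} + 2 \cdot 0\right) = 4 \left(- \frac{4}{3} + 0\right) = 4 \left(- \frac{4}{3}\right) = - \frac{16}{3} \approx -5.3333$)
$R = \frac{1}{19} \approx 0.052632$
$R - -245 = \frac{1}{19} - -245 = \frac{1}{19} + 245 = \frac{4656}{19}$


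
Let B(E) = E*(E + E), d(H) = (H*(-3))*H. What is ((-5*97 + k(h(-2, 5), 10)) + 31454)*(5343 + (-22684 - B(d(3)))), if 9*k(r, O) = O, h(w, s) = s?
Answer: -5239864069/9 ≈ -5.8221e+8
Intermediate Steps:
k(r, O) = O/9
d(H) = -3*H² (d(H) = (-3*H)*H = -3*H²)
B(E) = 2*E² (B(E) = E*(2*E) = 2*E²)
((-5*97 + k(h(-2, 5), 10)) + 31454)*(5343 + (-22684 - B(d(3)))) = ((-5*97 + (⅑)*10) + 31454)*(5343 + (-22684 - 2*(-3*3²)²)) = ((-485 + 10/9) + 31454)*(5343 + (-22684 - 2*(-3*9)²)) = (-4355/9 + 31454)*(5343 + (-22684 - 2*(-27)²)) = 278731*(5343 + (-22684 - 2*729))/9 = 278731*(5343 + (-22684 - 1*1458))/9 = 278731*(5343 + (-22684 - 1458))/9 = 278731*(5343 - 24142)/9 = (278731/9)*(-18799) = -5239864069/9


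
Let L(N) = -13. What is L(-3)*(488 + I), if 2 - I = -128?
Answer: -8034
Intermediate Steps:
I = 130 (I = 2 - 1*(-128) = 2 + 128 = 130)
L(-3)*(488 + I) = -13*(488 + 130) = -13*618 = -8034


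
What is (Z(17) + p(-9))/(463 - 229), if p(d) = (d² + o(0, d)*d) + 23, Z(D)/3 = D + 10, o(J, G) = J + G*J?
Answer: 185/234 ≈ 0.79060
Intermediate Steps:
Z(D) = 30 + 3*D (Z(D) = 3*(D + 10) = 3*(10 + D) = 30 + 3*D)
p(d) = 23 + d² (p(d) = (d² + (0*(1 + d))*d) + 23 = (d² + 0*d) + 23 = (d² + 0) + 23 = d² + 23 = 23 + d²)
(Z(17) + p(-9))/(463 - 229) = ((30 + 3*17) + (23 + (-9)²))/(463 - 229) = ((30 + 51) + (23 + 81))/234 = (81 + 104)*(1/234) = 185*(1/234) = 185/234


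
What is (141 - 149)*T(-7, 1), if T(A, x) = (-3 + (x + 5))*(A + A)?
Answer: 336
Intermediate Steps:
T(A, x) = 2*A*(2 + x) (T(A, x) = (-3 + (5 + x))*(2*A) = (2 + x)*(2*A) = 2*A*(2 + x))
(141 - 149)*T(-7, 1) = (141 - 149)*(2*(-7)*(2 + 1)) = -16*(-7)*3 = -8*(-42) = 336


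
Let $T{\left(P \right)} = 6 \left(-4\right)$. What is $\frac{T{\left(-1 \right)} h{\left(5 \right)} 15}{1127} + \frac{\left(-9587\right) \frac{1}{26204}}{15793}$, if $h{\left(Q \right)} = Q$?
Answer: $- \frac{744922394149}{466397423044} \approx -1.5972$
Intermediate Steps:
$T{\left(P \right)} = -24$
$\frac{T{\left(-1 \right)} h{\left(5 \right)} 15}{1127} + \frac{\left(-9587\right) \frac{1}{26204}}{15793} = \frac{\left(-24\right) 5 \cdot 15}{1127} + \frac{\left(-9587\right) \frac{1}{26204}}{15793} = \left(-120\right) 15 \cdot \frac{1}{1127} + \left(-9587\right) \frac{1}{26204} \cdot \frac{1}{15793} = \left(-1800\right) \frac{1}{1127} - \frac{9587}{413839772} = - \frac{1800}{1127} - \frac{9587}{413839772} = - \frac{744922394149}{466397423044}$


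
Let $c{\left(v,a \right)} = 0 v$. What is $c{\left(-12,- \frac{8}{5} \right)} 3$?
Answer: $0$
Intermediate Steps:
$c{\left(v,a \right)} = 0$
$c{\left(-12,- \frac{8}{5} \right)} 3 = 0 \cdot 3 = 0$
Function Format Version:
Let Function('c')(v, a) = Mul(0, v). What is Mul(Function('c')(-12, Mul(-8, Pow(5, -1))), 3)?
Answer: 0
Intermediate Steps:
Function('c')(v, a) = 0
Mul(Function('c')(-12, Mul(-8, Pow(5, -1))), 3) = Mul(0, 3) = 0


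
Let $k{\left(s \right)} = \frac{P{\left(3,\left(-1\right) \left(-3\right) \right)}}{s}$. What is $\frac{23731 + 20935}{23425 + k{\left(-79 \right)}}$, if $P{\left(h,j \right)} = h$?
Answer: $\frac{1764307}{925286} \approx 1.9068$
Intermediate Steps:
$k{\left(s \right)} = \frac{3}{s}$
$\frac{23731 + 20935}{23425 + k{\left(-79 \right)}} = \frac{23731 + 20935}{23425 + \frac{3}{-79}} = \frac{44666}{23425 + 3 \left(- \frac{1}{79}\right)} = \frac{44666}{23425 - \frac{3}{79}} = \frac{44666}{\frac{1850572}{79}} = 44666 \cdot \frac{79}{1850572} = \frac{1764307}{925286}$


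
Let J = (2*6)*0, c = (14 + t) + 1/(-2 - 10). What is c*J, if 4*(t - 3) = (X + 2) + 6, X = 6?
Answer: 0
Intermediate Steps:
t = 13/2 (t = 3 + ((6 + 2) + 6)/4 = 3 + (8 + 6)/4 = 3 + (¼)*14 = 3 + 7/2 = 13/2 ≈ 6.5000)
c = 245/12 (c = (14 + 13/2) + 1/(-2 - 10) = 41/2 + 1/(-12) = 41/2 - 1/12 = 245/12 ≈ 20.417)
J = 0 (J = 12*0 = 0)
c*J = (245/12)*0 = 0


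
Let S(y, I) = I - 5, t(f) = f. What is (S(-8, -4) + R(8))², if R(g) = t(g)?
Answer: 1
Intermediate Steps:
R(g) = g
S(y, I) = -5 + I
(S(-8, -4) + R(8))² = ((-5 - 4) + 8)² = (-9 + 8)² = (-1)² = 1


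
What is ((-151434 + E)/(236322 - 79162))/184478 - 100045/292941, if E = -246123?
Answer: -263697943096067/772100931404880 ≈ -0.34153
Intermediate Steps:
((-151434 + E)/(236322 - 79162))/184478 - 100045/292941 = ((-151434 - 246123)/(236322 - 79162))/184478 - 100045/292941 = -397557/157160*(1/184478) - 100045*1/292941 = -397557*1/157160*(1/184478) - 9095/26631 = -397557/157160*1/184478 - 9095/26631 = -397557/28992562480 - 9095/26631 = -263697943096067/772100931404880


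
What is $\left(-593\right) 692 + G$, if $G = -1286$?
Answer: $-411642$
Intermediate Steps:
$\left(-593\right) 692 + G = \left(-593\right) 692 - 1286 = -410356 - 1286 = -411642$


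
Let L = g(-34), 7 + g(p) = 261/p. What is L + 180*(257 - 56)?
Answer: 1229621/34 ≈ 36165.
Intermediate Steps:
g(p) = -7 + 261/p
L = -499/34 (L = -7 + 261/(-34) = -7 + 261*(-1/34) = -7 - 261/34 = -499/34 ≈ -14.676)
L + 180*(257 - 56) = -499/34 + 180*(257 - 56) = -499/34 + 180*201 = -499/34 + 36180 = 1229621/34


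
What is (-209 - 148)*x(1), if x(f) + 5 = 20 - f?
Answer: -4998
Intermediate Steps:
x(f) = 15 - f (x(f) = -5 + (20 - f) = 15 - f)
(-209 - 148)*x(1) = (-209 - 148)*(15 - 1*1) = -357*(15 - 1) = -357*14 = -4998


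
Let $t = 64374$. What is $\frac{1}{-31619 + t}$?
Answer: $\frac{1}{32755} \approx 3.053 \cdot 10^{-5}$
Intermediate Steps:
$\frac{1}{-31619 + t} = \frac{1}{-31619 + 64374} = \frac{1}{32755}$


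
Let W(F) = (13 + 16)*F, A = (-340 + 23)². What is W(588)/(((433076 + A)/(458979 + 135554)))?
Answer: 3379325572/177855 ≈ 19000.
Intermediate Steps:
A = 100489 (A = (-317)² = 100489)
W(F) = 29*F
W(588)/(((433076 + A)/(458979 + 135554))) = (29*588)/(((433076 + 100489)/(458979 + 135554))) = 17052/((533565/594533)) = 17052/((533565*(1/594533))) = 17052/(533565/594533) = 17052*(594533/533565) = 3379325572/177855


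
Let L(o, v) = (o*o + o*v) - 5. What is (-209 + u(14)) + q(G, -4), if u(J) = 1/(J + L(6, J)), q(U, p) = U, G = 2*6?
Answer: -25412/129 ≈ -196.99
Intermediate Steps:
G = 12
L(o, v) = -5 + o² + o*v (L(o, v) = (o² + o*v) - 5 = -5 + o² + o*v)
u(J) = 1/(31 + 7*J) (u(J) = 1/(J + (-5 + 6² + 6*J)) = 1/(J + (-5 + 36 + 6*J)) = 1/(J + (31 + 6*J)) = 1/(31 + 7*J))
(-209 + u(14)) + q(G, -4) = (-209 + 1/(31 + 7*14)) + 12 = (-209 + 1/(31 + 98)) + 12 = (-209 + 1/129) + 12 = -26960/129 + 12 = -25412/129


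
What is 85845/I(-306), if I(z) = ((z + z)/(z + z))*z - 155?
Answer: -85845/461 ≈ -186.21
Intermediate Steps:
I(z) = -155 + z (I(z) = ((2*z)/((2*z)))*z - 155 = ((2*z)*(1/(2*z)))*z - 155 = 1*z - 155 = z - 155 = -155 + z)
85845/I(-306) = 85845/(-155 - 306) = 85845/(-461) = 85845*(-1/461) = -85845/461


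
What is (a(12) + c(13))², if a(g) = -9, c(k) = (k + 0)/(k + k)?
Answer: 289/4 ≈ 72.250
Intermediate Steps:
c(k) = ½ (c(k) = k/((2*k)) = k*(1/(2*k)) = ½)
(a(12) + c(13))² = (-9 + ½)² = (-17/2)² = 289/4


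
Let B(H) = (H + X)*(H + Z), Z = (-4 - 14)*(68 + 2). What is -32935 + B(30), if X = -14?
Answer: -52615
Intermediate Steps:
Z = -1260 (Z = -18*70 = -1260)
B(H) = (-1260 + H)*(-14 + H) (B(H) = (H - 14)*(H - 1260) = (-14 + H)*(-1260 + H) = (-1260 + H)*(-14 + H))
-32935 + B(30) = -32935 + (17640 + 30**2 - 1274*30) = -32935 + (17640 + 900 - 38220) = -32935 - 19680 = -52615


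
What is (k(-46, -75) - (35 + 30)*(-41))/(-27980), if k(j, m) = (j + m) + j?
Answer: -1249/13990 ≈ -0.089278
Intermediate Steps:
k(j, m) = m + 2*j
(k(-46, -75) - (35 + 30)*(-41))/(-27980) = ((-75 + 2*(-46)) - (35 + 30)*(-41))/(-27980) = ((-75 - 92) - 65*(-41))*(-1/27980) = (-167 - 1*(-2665))*(-1/27980) = (-167 + 2665)*(-1/27980) = 2498*(-1/27980) = -1249/13990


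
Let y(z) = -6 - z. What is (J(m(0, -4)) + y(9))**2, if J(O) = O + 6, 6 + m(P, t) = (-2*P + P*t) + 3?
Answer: 144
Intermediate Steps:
m(P, t) = -3 - 2*P + P*t (m(P, t) = -6 + ((-2*P + P*t) + 3) = -6 + (3 - 2*P + P*t) = -3 - 2*P + P*t)
J(O) = 6 + O
(J(m(0, -4)) + y(9))**2 = ((6 + (-3 - 2*0 + 0*(-4))) + (-6 - 1*9))**2 = ((6 + (-3 + 0 + 0)) + (-6 - 9))**2 = ((6 - 3) - 15)**2 = (3 - 15)**2 = (-12)**2 = 144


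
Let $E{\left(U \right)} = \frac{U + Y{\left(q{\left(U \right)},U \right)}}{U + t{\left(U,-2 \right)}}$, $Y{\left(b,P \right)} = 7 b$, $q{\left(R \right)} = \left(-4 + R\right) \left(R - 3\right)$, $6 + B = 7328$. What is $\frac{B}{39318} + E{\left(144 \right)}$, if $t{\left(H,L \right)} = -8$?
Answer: $\frac{679952353}{668406} \approx 1017.3$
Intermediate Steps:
$B = 7322$ ($B = -6 + 7328 = 7322$)
$q{\left(R \right)} = \left(-4 + R\right) \left(-3 + R\right)$
$E{\left(U \right)} = \frac{84 - 48 U + 7 U^{2}}{-8 + U}$ ($E{\left(U \right)} = \frac{U + 7 \left(12 + U^{2} - 7 U\right)}{U - 8} = \frac{U + \left(84 - 49 U + 7 U^{2}\right)}{-8 + U} = \frac{84 - 48 U + 7 U^{2}}{-8 + U}$)
$\frac{B}{39318} + E{\left(144 \right)} = \frac{7322}{39318} + \frac{84 - 6912 + 7 \cdot 144^{2}}{-8 + 144} = 7322 \cdot \frac{1}{39318} + \frac{84 - 6912 + 7 \cdot 20736}{136} = \frac{3661}{19659} + \frac{84 - 6912 + 145152}{136} = \frac{3661}{19659} + \frac{1}{136} \cdot 138324 = \frac{3661}{19659} + \frac{34581}{34} = \frac{679952353}{668406}$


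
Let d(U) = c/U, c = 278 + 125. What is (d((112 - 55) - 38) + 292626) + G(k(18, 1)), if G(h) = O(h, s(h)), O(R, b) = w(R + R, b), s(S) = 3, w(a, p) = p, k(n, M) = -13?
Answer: 5560354/19 ≈ 2.9265e+5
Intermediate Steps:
O(R, b) = b
c = 403
G(h) = 3
d(U) = 403/U
(d((112 - 55) - 38) + 292626) + G(k(18, 1)) = (403/((112 - 55) - 38) + 292626) + 3 = (403/(57 - 38) + 292626) + 3 = (403/19 + 292626) + 3 = 5560297/19 + 3 = 5560354/19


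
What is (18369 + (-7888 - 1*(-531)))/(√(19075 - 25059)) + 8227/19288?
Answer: 8227/19288 - 2753*I*√374/374 ≈ 0.42653 - 142.35*I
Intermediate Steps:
(18369 + (-7888 - 1*(-531)))/(√(19075 - 25059)) + 8227/19288 = (18369 + (-7888 + 531))/(√(-5984)) + 8227*(1/19288) = (18369 - 7357)/((4*I*√374)) + 8227/19288 = 11012*(-I*√374/1496) + 8227/19288 = -2753*I*√374/374 + 8227/19288 = 8227/19288 - 2753*I*√374/374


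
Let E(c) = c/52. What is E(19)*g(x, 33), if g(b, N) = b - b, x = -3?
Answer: 0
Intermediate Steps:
g(b, N) = 0
E(c) = c/52 (E(c) = c*(1/52) = c/52)
E(19)*g(x, 33) = ((1/52)*19)*0 = (19/52)*0 = 0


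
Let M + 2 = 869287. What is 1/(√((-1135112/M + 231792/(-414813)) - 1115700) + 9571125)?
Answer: 383473204729488125/3670270021317826165022989 - 2*I*√4029718846239468053928292155/11010810063953478495068967 ≈ 1.0448e-7 - 1.153e-11*I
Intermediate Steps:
M = 869285 (M = -2 + 869287 = 869285)
1/(√((-1135112/M + 231792/(-414813)) - 1115700) + 9571125) = 1/(√((-1135112/869285 + 231792/(-414813)) - 1115700) + 9571125) = 1/(√((-1135112*1/869285 + 231792*(-1/414813)) - 1115700) + 9571125) = 1/(√((-1135112/869285 - 77264/138271) - 1115700) + 9571125) = 1/(√(-224117507592/120196906235 - 1115700) + 9571125) = 1/(√(-134103912403897092/120196906235) + 9571125) = 1/(2*I*√4029718846239468053928292155/120196906235 + 9571125) = 1/(9571125 + 2*I*√4029718846239468053928292155/120196906235)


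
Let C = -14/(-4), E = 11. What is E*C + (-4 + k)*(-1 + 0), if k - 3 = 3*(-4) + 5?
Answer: 93/2 ≈ 46.500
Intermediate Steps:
k = -4 (k = 3 + (3*(-4) + 5) = 3 + (-12 + 5) = 3 - 7 = -4)
C = 7/2 (C = -14*(-¼) = 7/2 ≈ 3.5000)
E*C + (-4 + k)*(-1 + 0) = 11*(7/2) + (-4 - 4)*(-1 + 0) = 77/2 - 8*(-1) = 77/2 + 8 = 93/2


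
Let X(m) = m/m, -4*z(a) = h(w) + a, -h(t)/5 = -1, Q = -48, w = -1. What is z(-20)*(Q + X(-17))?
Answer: -705/4 ≈ -176.25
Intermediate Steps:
h(t) = 5 (h(t) = -5*(-1) = 5)
z(a) = -5/4 - a/4 (z(a) = -(5 + a)/4 = -5/4 - a/4)
X(m) = 1
z(-20)*(Q + X(-17)) = (-5/4 - 1/4*(-20))*(-48 + 1) = (-5/4 + 5)*(-47) = (15/4)*(-47) = -705/4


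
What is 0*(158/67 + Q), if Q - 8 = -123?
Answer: 0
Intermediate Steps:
Q = -115 (Q = 8 - 123 = -115)
0*(158/67 + Q) = 0*(158/67 - 115) = 0*(-7547/67) = 0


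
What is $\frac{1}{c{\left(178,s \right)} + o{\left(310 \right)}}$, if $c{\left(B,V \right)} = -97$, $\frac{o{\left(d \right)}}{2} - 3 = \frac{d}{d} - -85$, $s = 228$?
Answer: $\frac{1}{81} \approx 0.012346$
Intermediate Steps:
$o{\left(d \right)} = 178$ ($o{\left(d \right)} = 6 + 2 \left(\frac{d}{d} - -85\right) = 6 + 2 \left(1 + 85\right) = 6 + 2 \cdot 86 = 6 + 172 = 178$)
$\frac{1}{c{\left(178,s \right)} + o{\left(310 \right)}} = \frac{1}{-97 + 178} = \frac{1}{81}$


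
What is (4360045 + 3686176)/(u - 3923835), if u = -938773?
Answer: -8046221/4862608 ≈ -1.6547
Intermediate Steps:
(4360045 + 3686176)/(u - 3923835) = (4360045 + 3686176)/(-938773 - 3923835) = 8046221/(-4862608) = 8046221*(-1/4862608) = -8046221/4862608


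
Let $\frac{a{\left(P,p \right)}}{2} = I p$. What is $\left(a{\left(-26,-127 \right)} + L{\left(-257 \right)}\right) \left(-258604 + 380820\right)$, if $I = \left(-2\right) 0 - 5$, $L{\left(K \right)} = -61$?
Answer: $147759144$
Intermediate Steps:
$I = -5$ ($I = 0 - 5 = -5$)
$a{\left(P,p \right)} = - 10 p$ ($a{\left(P,p \right)} = 2 \left(- 5 p\right) = - 10 p$)
$\left(a{\left(-26,-127 \right)} + L{\left(-257 \right)}\right) \left(-258604 + 380820\right) = \left(\left(-10\right) \left(-127\right) - 61\right) \left(-258604 + 380820\right) = \left(1270 - 61\right) 122216 = 1209 \cdot 122216 = 147759144$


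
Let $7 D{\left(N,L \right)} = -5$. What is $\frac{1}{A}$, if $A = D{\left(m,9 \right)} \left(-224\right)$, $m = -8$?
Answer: $\frac{1}{160} \approx 0.00625$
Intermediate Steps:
$D{\left(N,L \right)} = - \frac{5}{7}$ ($D{\left(N,L \right)} = \frac{1}{7} \left(-5\right) = - \frac{5}{7}$)
$A = 160$ ($A = \left(- \frac{5}{7}\right) \left(-224\right) = 160$)
$\frac{1}{A} = \frac{1}{160}$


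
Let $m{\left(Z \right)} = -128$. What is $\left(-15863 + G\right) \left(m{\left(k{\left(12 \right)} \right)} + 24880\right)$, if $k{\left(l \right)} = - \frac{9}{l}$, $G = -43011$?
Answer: $-1457249248$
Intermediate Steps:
$\left(-15863 + G\right) \left(m{\left(k{\left(12 \right)} \right)} + 24880\right) = \left(-15863 - 43011\right) \left(-128 + 24880\right) = \left(-58874\right) 24752 = -1457249248$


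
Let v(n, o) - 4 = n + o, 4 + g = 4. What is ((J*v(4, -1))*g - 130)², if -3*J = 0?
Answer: 16900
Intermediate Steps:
g = 0 (g = -4 + 4 = 0)
J = 0 (J = -⅓*0 = 0)
v(n, o) = 4 + n + o (v(n, o) = 4 + (n + o) = 4 + n + o)
((J*v(4, -1))*g - 130)² = ((0*(4 + 4 - 1))*0 - 130)² = ((0*7)*0 - 130)² = (0*0 - 130)² = (0 - 130)² = (-130)² = 16900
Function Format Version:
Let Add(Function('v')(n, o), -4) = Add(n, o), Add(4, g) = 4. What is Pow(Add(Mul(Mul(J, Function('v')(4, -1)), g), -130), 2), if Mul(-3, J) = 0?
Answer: 16900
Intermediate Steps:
g = 0 (g = Add(-4, 4) = 0)
J = 0 (J = Mul(Rational(-1, 3), 0) = 0)
Function('v')(n, o) = Add(4, n, o) (Function('v')(n, o) = Add(4, Add(n, o)) = Add(4, n, o))
Pow(Add(Mul(Mul(J, Function('v')(4, -1)), g), -130), 2) = Pow(Add(Mul(Mul(0, Add(4, 4, -1)), 0), -130), 2) = Pow(Add(Mul(Mul(0, 7), 0), -130), 2) = Pow(Add(Mul(0, 0), -130), 2) = Pow(Add(0, -130), 2) = Pow(-130, 2) = 16900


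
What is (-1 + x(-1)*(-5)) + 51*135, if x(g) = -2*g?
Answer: 6874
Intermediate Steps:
(-1 + x(-1)*(-5)) + 51*135 = (-1 - 2*(-1)*(-5)) + 51*135 = (-1 + 2*(-5)) + 6885 = (-1 - 10) + 6885 = -11 + 6885 = 6874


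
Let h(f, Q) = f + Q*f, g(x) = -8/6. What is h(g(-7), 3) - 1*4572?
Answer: -13732/3 ≈ -4577.3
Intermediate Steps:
g(x) = -4/3 (g(x) = -8*⅙ = -4/3)
h(g(-7), 3) - 1*4572 = -4*(1 + 3)/3 - 1*4572 = -4/3*4 - 4572 = -16/3 - 4572 = -13732/3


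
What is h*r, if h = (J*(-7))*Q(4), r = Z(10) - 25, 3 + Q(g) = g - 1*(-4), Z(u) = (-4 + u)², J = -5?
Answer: 1925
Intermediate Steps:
Q(g) = 1 + g (Q(g) = -3 + (g - 1*(-4)) = -3 + (g + 4) = -3 + (4 + g) = 1 + g)
r = 11 (r = (-4 + 10)² - 25 = 6² - 25 = 36 - 25 = 11)
h = 175 (h = (-5*(-7))*(1 + 4) = 35*5 = 175)
h*r = 175*11 = 1925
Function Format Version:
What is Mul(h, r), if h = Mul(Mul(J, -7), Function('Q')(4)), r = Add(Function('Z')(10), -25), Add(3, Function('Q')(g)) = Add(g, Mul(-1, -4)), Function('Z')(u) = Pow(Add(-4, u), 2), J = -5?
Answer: 1925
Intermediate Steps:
Function('Q')(g) = Add(1, g) (Function('Q')(g) = Add(-3, Add(g, Mul(-1, -4))) = Add(-3, Add(g, 4)) = Add(-3, Add(4, g)) = Add(1, g))
r = 11 (r = Add(Pow(Add(-4, 10), 2), -25) = Add(Pow(6, 2), -25) = Add(36, -25) = 11)
h = 175 (h = Mul(Mul(-5, -7), Add(1, 4)) = Mul(35, 5) = 175)
Mul(h, r) = Mul(175, 11) = 1925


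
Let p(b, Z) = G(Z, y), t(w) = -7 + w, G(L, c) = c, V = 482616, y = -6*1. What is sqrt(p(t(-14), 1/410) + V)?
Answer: sqrt(482610) ≈ 694.70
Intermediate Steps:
y = -6
p(b, Z) = -6
sqrt(p(t(-14), 1/410) + V) = sqrt(-6 + 482616) = sqrt(482610)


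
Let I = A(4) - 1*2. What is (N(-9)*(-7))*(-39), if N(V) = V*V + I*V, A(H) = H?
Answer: 17199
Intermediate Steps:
I = 2 (I = 4 - 1*2 = 4 - 2 = 2)
N(V) = V² + 2*V (N(V) = V*V + 2*V = V² + 2*V)
(N(-9)*(-7))*(-39) = (-9*(2 - 9)*(-7))*(-39) = (-9*(-7)*(-7))*(-39) = (63*(-7))*(-39) = -441*(-39) = 17199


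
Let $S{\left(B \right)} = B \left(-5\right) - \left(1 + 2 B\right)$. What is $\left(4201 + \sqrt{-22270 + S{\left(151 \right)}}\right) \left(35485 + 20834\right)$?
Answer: $236596119 + 6082452 i \sqrt{2} \approx 2.366 \cdot 10^{8} + 8.6019 \cdot 10^{6} i$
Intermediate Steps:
$S{\left(B \right)} = -1 - 7 B$ ($S{\left(B \right)} = - 5 B - \left(1 + 2 B\right) = -1 - 7 B$)
$\left(4201 + \sqrt{-22270 + S{\left(151 \right)}}\right) \left(35485 + 20834\right) = \left(4201 + \sqrt{-22270 - 1058}\right) \left(35485 + 20834\right) = \left(4201 + \sqrt{-22270 - 1058}\right) 56319 = \left(4201 + \sqrt{-23328}\right) 56319 = \left(4201 + 108 i \sqrt{2}\right) 56319 = 236596119 + 6082452 i \sqrt{2}$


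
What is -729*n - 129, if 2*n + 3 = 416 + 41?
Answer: -165612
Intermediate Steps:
n = 227 (n = -3/2 + (416 + 41)/2 = -3/2 + (1/2)*457 = -3/2 + 457/2 = 227)
-729*n - 129 = -729*227 - 129 = -165483 - 129 = -165612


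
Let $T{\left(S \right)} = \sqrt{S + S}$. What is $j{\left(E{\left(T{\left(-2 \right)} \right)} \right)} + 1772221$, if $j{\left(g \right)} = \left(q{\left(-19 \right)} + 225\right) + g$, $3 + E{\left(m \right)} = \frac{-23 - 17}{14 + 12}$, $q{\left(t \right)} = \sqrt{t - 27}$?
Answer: $\frac{23041739}{13} + i \sqrt{46} \approx 1.7724 \cdot 10^{6} + 6.7823 i$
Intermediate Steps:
$q{\left(t \right)} = \sqrt{-27 + t}$
$T{\left(S \right)} = \sqrt{2} \sqrt{S}$ ($T{\left(S \right)} = \sqrt{2 S} = \sqrt{2} \sqrt{S}$)
$E{\left(m \right)} = - \frac{59}{13}$ ($E{\left(m \right)} = -3 + \frac{-23 - 17}{14 + 12} = -3 - \frac{40}{26} = -3 - \frac{20}{13} = - \frac{59}{13}$)
$j{\left(g \right)} = 225 + g + i \sqrt{46}$ ($j{\left(g \right)} = \left(\sqrt{-27 - 19} + 225\right) + g = \left(\sqrt{-46} + 225\right) + g = \left(i \sqrt{46} + 225\right) + g = \left(225 + i \sqrt{46}\right) + g = 225 + g + i \sqrt{46}$)
$j{\left(E{\left(T{\left(-2 \right)} \right)} \right)} + 1772221 = \left(225 - \frac{59}{13} + i \sqrt{46}\right) + 1772221 = \left(\frac{2866}{13} + i \sqrt{46}\right) + 1772221 = \frac{23041739}{13} + i \sqrt{46}$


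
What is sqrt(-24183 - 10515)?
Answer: I*sqrt(34698) ≈ 186.27*I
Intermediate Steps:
sqrt(-24183 - 10515) = sqrt(-34698) = I*sqrt(34698)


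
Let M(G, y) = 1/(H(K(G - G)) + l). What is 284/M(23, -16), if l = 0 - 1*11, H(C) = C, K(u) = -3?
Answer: -3976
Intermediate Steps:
l = -11 (l = 0 - 11 = -11)
M(G, y) = -1/14 (M(G, y) = 1/(-3 - 11) = 1/(-14) = -1/14)
284/M(23, -16) = 284/(-1/14) = 284*(-14) = -3976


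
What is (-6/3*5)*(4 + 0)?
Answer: -40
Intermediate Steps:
(-6/3*5)*(4 + 0) = (-6*1/3*5)*4 = -2*5*4 = -10*4 = -40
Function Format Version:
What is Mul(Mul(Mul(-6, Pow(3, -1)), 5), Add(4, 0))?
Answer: -40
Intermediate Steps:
Mul(Mul(Mul(-6, Pow(3, -1)), 5), Add(4, 0)) = Mul(Mul(Mul(-6, Rational(1, 3)), 5), 4) = Mul(Mul(-2, 5), 4) = Mul(-10, 4) = -40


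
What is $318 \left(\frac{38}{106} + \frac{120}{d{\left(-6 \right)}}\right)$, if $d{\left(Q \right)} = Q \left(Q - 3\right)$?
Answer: $\frac{2462}{3} \approx 820.67$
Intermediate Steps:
$d{\left(Q \right)} = Q \left(-3 + Q\right)$
$318 \left(\frac{38}{106} + \frac{120}{d{\left(-6 \right)}}\right) = 318 \left(\frac{38}{106} + \frac{120}{\left(-6\right) \left(-3 - 6\right)}\right) = 318 \left(38 \cdot \frac{1}{106} + \frac{120}{\left(-6\right) \left(-9\right)}\right) = 318 \left(\frac{19}{53} + \frac{120}{54}\right) = 318 \left(\frac{19}{53} + 120 \cdot \frac{1}{54}\right) = 318 \left(\frac{19}{53} + \frac{20}{9}\right) = 318 \cdot \frac{1231}{477} = \frac{2462}{3}$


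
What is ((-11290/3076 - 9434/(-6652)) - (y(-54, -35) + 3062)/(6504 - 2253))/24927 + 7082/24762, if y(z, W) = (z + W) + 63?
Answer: 53294499253115174/186420179509726071 ≈ 0.28588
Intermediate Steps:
y(z, W) = 63 + W + z (y(z, W) = (W + z) + 63 = 63 + W + z)
((-11290/3076 - 9434/(-6652)) - (y(-54, -35) + 3062)/(6504 - 2253))/24927 + 7082/24762 = ((-11290/3076 - 9434/(-6652)) - ((63 - 35 - 54) + 3062)/(6504 - 2253))/24927 + 7082/24762 = ((-11290*1/3076 - 9434*(-1/6652)) - (-26 + 3062)/4251)*(1/24927) + 7082*(1/24762) = ((-5645/1538 + 4717/3326) - 3036/4251)*(1/24927) + 3541/12381 = (-2880131/1278847 - 1*1012/1417)*(1/24927) + 3541/12381 = (-2880131/1278847 - 1012/1417)*(1/24927) + 3541/12381 = -5375338791/1812126199*1/24927 + 3541/12381 = -1791779597/15056956587491 + 3541/12381 = 53294499253115174/186420179509726071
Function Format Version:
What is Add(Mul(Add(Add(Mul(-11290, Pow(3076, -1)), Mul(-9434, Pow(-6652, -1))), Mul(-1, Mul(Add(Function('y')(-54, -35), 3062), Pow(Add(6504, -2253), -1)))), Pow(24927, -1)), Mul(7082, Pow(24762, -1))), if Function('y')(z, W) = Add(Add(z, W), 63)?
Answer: Rational(53294499253115174, 186420179509726071) ≈ 0.28588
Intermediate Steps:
Function('y')(z, W) = Add(63, W, z) (Function('y')(z, W) = Add(Add(W, z), 63) = Add(63, W, z))
Add(Mul(Add(Add(Mul(-11290, Pow(3076, -1)), Mul(-9434, Pow(-6652, -1))), Mul(-1, Mul(Add(Function('y')(-54, -35), 3062), Pow(Add(6504, -2253), -1)))), Pow(24927, -1)), Mul(7082, Pow(24762, -1))) = Add(Mul(Add(Add(Mul(-11290, Pow(3076, -1)), Mul(-9434, Pow(-6652, -1))), Mul(-1, Mul(Add(Add(63, -35, -54), 3062), Pow(Add(6504, -2253), -1)))), Pow(24927, -1)), Mul(7082, Pow(24762, -1))) = Add(Mul(Add(Add(Mul(-11290, Rational(1, 3076)), Mul(-9434, Rational(-1, 6652))), Mul(-1, Mul(Add(-26, 3062), Pow(4251, -1)))), Rational(1, 24927)), Mul(7082, Rational(1, 24762))) = Add(Mul(Add(Add(Rational(-5645, 1538), Rational(4717, 3326)), Mul(-1, Mul(3036, Rational(1, 4251)))), Rational(1, 24927)), Rational(3541, 12381)) = Add(Mul(Add(Rational(-2880131, 1278847), Mul(-1, Rational(1012, 1417))), Rational(1, 24927)), Rational(3541, 12381)) = Add(Mul(Add(Rational(-2880131, 1278847), Rational(-1012, 1417)), Rational(1, 24927)), Rational(3541, 12381)) = Add(Mul(Rational(-5375338791, 1812126199), Rational(1, 24927)), Rational(3541, 12381)) = Add(Rational(-1791779597, 15056956587491), Rational(3541, 12381)) = Rational(53294499253115174, 186420179509726071)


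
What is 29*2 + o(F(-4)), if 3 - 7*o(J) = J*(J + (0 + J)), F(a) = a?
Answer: 377/7 ≈ 53.857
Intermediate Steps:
o(J) = 3/7 - 2*J²/7 (o(J) = 3/7 - J*(J + (0 + J))/7 = 3/7 - J*(J + J)/7 = 3/7 - J*2*J/7 = 3/7 - 2*J²/7)
29*2 + o(F(-4)) = 29*2 + (3/7 - 2/7*(-4)²) = 58 + (3/7 - 2/7*16) = 58 + (3/7 - 32/7) = 58 - 29/7 = 377/7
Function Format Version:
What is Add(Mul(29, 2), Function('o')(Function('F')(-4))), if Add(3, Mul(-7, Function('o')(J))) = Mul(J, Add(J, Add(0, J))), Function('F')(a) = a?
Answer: Rational(377, 7) ≈ 53.857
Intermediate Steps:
Function('o')(J) = Add(Rational(3, 7), Mul(Rational(-2, 7), Pow(J, 2))) (Function('o')(J) = Add(Rational(3, 7), Mul(Rational(-1, 7), Mul(J, Add(J, Add(0, J))))) = Add(Rational(3, 7), Mul(Rational(-1, 7), Mul(J, Add(J, J)))) = Add(Rational(3, 7), Mul(Rational(-1, 7), Mul(J, Mul(2, J)))) = Add(Rational(3, 7), Mul(Rational(-1, 7), Mul(2, Pow(J, 2)))) = Add(Rational(3, 7), Mul(Rational(-2, 7), Pow(J, 2))))
Add(Mul(29, 2), Function('o')(Function('F')(-4))) = Add(Mul(29, 2), Add(Rational(3, 7), Mul(Rational(-2, 7), Pow(-4, 2)))) = Add(58, Add(Rational(3, 7), Mul(Rational(-2, 7), 16))) = Add(58, Add(Rational(3, 7), Rational(-32, 7))) = Add(58, Rational(-29, 7)) = Rational(377, 7)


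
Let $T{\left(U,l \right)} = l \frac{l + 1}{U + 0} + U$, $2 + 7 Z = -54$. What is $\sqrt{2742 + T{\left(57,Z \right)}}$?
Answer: $\frac{11 \sqrt{75183}}{57} \approx 52.915$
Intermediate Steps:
$Z = -8$ ($Z = - \frac{2}{7} + \frac{1}{7} \left(-54\right) = - \frac{2}{7} - \frac{54}{7} = -8$)
$T{\left(U,l \right)} = U + \frac{l \left(1 + l\right)}{U}$ ($T{\left(U,l \right)} = l \frac{1 + l}{U} + U = \frac{l \left(1 + l\right)}{U} + U = U + \frac{l \left(1 + l\right)}{U}$)
$\sqrt{2742 + T{\left(57,Z \right)}} = \sqrt{2742 + \frac{-8 + 57^{2} + \left(-8\right)^{2}}{57}} = \sqrt{2742 + \frac{-8 + 3249 + 64}{57}} = \sqrt{2742 + \frac{1}{57} \cdot 3305} = \sqrt{2742 + \frac{3305}{57}} = \sqrt{\frac{159599}{57}} = \frac{11 \sqrt{75183}}{57}$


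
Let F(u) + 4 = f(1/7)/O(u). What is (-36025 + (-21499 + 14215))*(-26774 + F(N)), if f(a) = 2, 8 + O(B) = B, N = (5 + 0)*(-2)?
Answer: 10437598927/9 ≈ 1.1597e+9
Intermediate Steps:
N = -10 (N = 5*(-2) = -10)
O(B) = -8 + B
F(u) = -4 + 2/(-8 + u)
(-36025 + (-21499 + 14215))*(-26774 + F(N)) = (-36025 + (-21499 + 14215))*(-26774 + 2*(17 - 2*(-10))/(-8 - 10)) = (-36025 - 7284)*(-26774 + 2*(17 + 20)/(-18)) = -43309*(-26774 + 2*(-1/18)*37) = -43309*(-26774 - 37/9) = -43309*(-241003/9) = 10437598927/9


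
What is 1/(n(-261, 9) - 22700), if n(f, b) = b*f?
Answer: -1/25049 ≈ -3.9922e-5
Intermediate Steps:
1/(n(-261, 9) - 22700) = 1/(9*(-261) - 22700) = 1/(-2349 - 22700) = 1/(-25049) = -1/25049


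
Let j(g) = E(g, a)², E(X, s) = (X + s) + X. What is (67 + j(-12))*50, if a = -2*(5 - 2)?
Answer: 48350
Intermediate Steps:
a = -6 (a = -2*3 = -6)
E(X, s) = s + 2*X
j(g) = (-6 + 2*g)²
(67 + j(-12))*50 = (67 + 4*(-3 - 12)²)*50 = (67 + 4*(-15)²)*50 = (67 + 4*225)*50 = (67 + 900)*50 = 967*50 = 48350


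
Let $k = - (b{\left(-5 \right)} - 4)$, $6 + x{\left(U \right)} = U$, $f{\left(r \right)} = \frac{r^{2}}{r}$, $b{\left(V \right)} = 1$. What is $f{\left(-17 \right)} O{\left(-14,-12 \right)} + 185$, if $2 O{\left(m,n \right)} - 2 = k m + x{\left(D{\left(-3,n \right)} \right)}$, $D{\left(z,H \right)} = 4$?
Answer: $542$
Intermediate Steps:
$f{\left(r \right)} = r$
$x{\left(U \right)} = -6 + U$
$k = 3$ ($k = - (1 - 4) = \left(-1\right) \left(-3\right) = 3$)
$O{\left(m,n \right)} = \frac{3 m}{2}$ ($O{\left(m,n \right)} = 1 + \frac{3 m + \left(-6 + 4\right)}{2} = 1 + \frac{3 m - 2}{2} = 1 + \frac{-2 + 3 m}{2} = 1 + \left(-1 + \frac{3 m}{2}\right) = \frac{3 m}{2}$)
$f{\left(-17 \right)} O{\left(-14,-12 \right)} + 185 = - 17 \cdot \frac{3}{2} \left(-14\right) + 185 = \left(-17\right) \left(-21\right) + 185 = 357 + 185 = 542$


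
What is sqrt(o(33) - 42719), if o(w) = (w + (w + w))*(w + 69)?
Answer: I*sqrt(32621) ≈ 180.61*I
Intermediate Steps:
o(w) = 3*w*(69 + w) (o(w) = (w + 2*w)*(69 + w) = (3*w)*(69 + w) = 3*w*(69 + w))
sqrt(o(33) - 42719) = sqrt(3*33*(69 + 33) - 42719) = sqrt(3*33*102 - 42719) = sqrt(10098 - 42719) = sqrt(-32621) = I*sqrt(32621)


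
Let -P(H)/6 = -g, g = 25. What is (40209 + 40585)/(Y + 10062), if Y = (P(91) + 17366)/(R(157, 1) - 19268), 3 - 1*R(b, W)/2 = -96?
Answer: 385185395/47966206 ≈ 8.0303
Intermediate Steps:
R(b, W) = 198 (R(b, W) = 6 - 2*(-96) = 6 + 192 = 198)
P(H) = 150 (P(H) = -(-6)*25 = -6*(-25) = 150)
Y = -8758/9535 (Y = (150 + 17366)/(198 - 19268) = 17516/(-19070) = 17516*(-1/19070) = -8758/9535 ≈ -0.91851)
(40209 + 40585)/(Y + 10062) = (40209 + 40585)/(-8758/9535 + 10062) = 80794/(95932412/9535) = 80794*(9535/95932412) = 385185395/47966206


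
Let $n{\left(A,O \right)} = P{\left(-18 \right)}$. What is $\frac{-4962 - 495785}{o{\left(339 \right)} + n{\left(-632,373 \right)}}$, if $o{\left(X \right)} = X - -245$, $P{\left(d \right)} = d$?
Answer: $- \frac{500747}{566} \approx -884.71$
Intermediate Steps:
$n{\left(A,O \right)} = -18$
$o{\left(X \right)} = 245 + X$ ($o{\left(X \right)} = X + 245 = 245 + X$)
$\frac{-4962 - 495785}{o{\left(339 \right)} + n{\left(-632,373 \right)}} = \frac{-4962 - 495785}{\left(245 + 339\right) - 18} = - \frac{500747}{584 - 18} = - \frac{500747}{566}$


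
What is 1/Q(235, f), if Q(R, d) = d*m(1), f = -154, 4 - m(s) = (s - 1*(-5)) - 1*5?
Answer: -1/462 ≈ -0.0021645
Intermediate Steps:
m(s) = 4 - s (m(s) = 4 - ((s - 1*(-5)) - 1*5) = 4 - ((s + 5) - 5) = 4 - ((5 + s) - 5) = 4 - s)
Q(R, d) = 3*d (Q(R, d) = d*(4 - 1*1) = d*(4 - 1) = d*3 = 3*d)
1/Q(235, f) = 1/(3*(-154)) = 1/(-462) = -1/462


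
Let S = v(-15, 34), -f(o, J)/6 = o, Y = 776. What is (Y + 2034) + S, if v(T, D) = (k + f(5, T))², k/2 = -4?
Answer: 4254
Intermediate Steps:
f(o, J) = -6*o
k = -8 (k = 2*(-4) = -8)
v(T, D) = 1444 (v(T, D) = (-8 - 6*5)² = (-8 - 30)² = (-38)² = 1444)
S = 1444
(Y + 2034) + S = (776 + 2034) + 1444 = 2810 + 1444 = 4254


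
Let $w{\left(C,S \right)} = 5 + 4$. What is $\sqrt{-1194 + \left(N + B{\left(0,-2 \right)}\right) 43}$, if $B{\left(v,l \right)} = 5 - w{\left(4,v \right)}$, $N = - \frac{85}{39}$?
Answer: $\frac{i \sqrt{2220231}}{39} \approx 38.206 i$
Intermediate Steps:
$w{\left(C,S \right)} = 9$
$N = - \frac{85}{39}$ ($N = \left(-85\right) \frac{1}{39} = - \frac{85}{39} \approx -2.1795$)
$B{\left(v,l \right)} = -4$ ($B{\left(v,l \right)} = 5 - 9 = -4$)
$\sqrt{-1194 + \left(N + B{\left(0,-2 \right)}\right) 43} = \sqrt{-1194 + \left(- \frac{85}{39} - 4\right) 43} = \sqrt{-1194 - \frac{10363}{39}} = \sqrt{- \frac{56929}{39}} = \frac{i \sqrt{2220231}}{39}$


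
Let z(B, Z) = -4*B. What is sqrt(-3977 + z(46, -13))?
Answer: I*sqrt(4161) ≈ 64.506*I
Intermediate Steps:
sqrt(-3977 + z(46, -13)) = sqrt(-3977 - 4*46) = sqrt(-3977 - 184) = sqrt(-4161) = I*sqrt(4161)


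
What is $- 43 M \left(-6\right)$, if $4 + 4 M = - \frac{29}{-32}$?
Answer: $- \frac{12771}{64} \approx -199.55$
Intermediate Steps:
$M = - \frac{99}{128}$ ($M = -1 + \frac{\left(-29\right) \frac{1}{-32}}{4} = -1 + \frac{\left(-29\right) \left(- \frac{1}{32}\right)}{4} = -1 + \frac{1}{4} \cdot \frac{29}{32} = -1 + \frac{29}{128} = - \frac{99}{128} \approx -0.77344$)
$- 43 M \left(-6\right) = \left(-43\right) \left(- \frac{99}{128}\right) \left(-6\right) = \frac{4257}{128} \left(-6\right) = - \frac{12771}{64}$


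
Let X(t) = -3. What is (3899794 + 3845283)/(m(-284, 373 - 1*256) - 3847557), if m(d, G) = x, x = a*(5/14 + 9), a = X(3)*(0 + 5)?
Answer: -108431078/53867763 ≈ -2.0129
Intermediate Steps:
a = -15 (a = -3*(0 + 5) = -3*5 = -15)
x = -1965/14 (x = -15*(5/14 + 9) = -15*131/14 = -1965/14 ≈ -140.36)
m(d, G) = -1965/14
(3899794 + 3845283)/(m(-284, 373 - 1*256) - 3847557) = (3899794 + 3845283)/(-1965/14 - 3847557) = 7745077/(-53867763/14) = 7745077*(-14/53867763) = -108431078/53867763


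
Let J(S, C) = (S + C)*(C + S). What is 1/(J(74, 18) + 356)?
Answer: 1/8820 ≈ 0.00011338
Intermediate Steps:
J(S, C) = (C + S)**2 (J(S, C) = (C + S)*(C + S) = (C + S)**2)
1/(J(74, 18) + 356) = 1/((18 + 74)**2 + 356) = 1/(92**2 + 356) = 1/(8464 + 356) = 1/8820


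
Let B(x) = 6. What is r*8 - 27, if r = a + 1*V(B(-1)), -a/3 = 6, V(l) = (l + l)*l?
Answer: 405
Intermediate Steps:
V(l) = 2*l**2 (V(l) = (2*l)*l = 2*l**2)
a = -18 (a = -3*6 = -18)
r = 54 (r = -18 + 1*(2*6**2) = -18 + 1*(2*36) = -18 + 1*72 = -18 + 72 = 54)
r*8 - 27 = 54*8 - 27 = 432 - 27 = 405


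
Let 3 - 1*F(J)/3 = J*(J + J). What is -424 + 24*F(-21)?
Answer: -63712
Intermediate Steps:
F(J) = 9 - 6*J² (F(J) = 9 - 3*J*(J + J) = 9 - 3*J*2*J = 9 - 6*J²)
-424 + 24*F(-21) = -424 + 24*(9 - 6*(-21)²) = -424 + 24*(9 - 6*441) = -424 + 24*(9 - 2646) = -424 + 24*(-2637) = -424 - 63288 = -63712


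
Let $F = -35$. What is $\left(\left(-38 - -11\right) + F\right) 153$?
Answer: $-9486$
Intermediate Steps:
$\left(\left(-38 - -11\right) + F\right) 153 = \left(\left(-38 - -11\right) - 35\right) 153 = \left(\left(-38 + 11\right) - 35\right) 153 = \left(-27 - 35\right) 153 = \left(-62\right) 153 = -9486$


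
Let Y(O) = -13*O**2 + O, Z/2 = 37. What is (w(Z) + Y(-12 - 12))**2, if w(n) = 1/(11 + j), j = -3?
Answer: 3611409025/64 ≈ 5.6428e+7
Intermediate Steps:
Z = 74 (Z = 2*37 = 74)
w(n) = 1/8 (w(n) = 1/(11 - 3) = 1/8)
Y(O) = O - 13*O**2
(w(Z) + Y(-12 - 12))**2 = (1/8 + (-12 - 12)*(1 - 13*(-12 - 12)))**2 = (1/8 - 24*(1 - 13*(-24)))**2 = (1/8 - 24*(1 + 312))**2 = (1/8 - 24*313)**2 = (1/8 - 7512)**2 = (-60095/8)**2 = 3611409025/64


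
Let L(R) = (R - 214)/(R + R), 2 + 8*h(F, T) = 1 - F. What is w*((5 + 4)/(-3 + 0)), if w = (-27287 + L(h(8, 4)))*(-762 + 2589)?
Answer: 298072005/2 ≈ 1.4904e+8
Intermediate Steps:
h(F, T) = -⅛ - F/8 (h(F, T) = -¼ + (1 - F)/8 = -¼ + (⅛ - F/8) = -⅛ - F/8)
L(R) = (-214 + R)/(2*R) (L(R) = (-214 + R)/((2*R)) = (-214 + R)*(1/(2*R)) = (-214 + R)/(2*R))
w = -99357335/2 (w = (-27287 + (-214 + (-⅛ - ⅛*8))/(2*(-⅛ - ⅛*8)))*(-762 + 2589) = (-27287 + (-214 + (-⅛ - 1))/(2*(-⅛ - 1)))*1827 = (-27287 + (-214 - 9/8)/(2*(-9/8)))*1827 = (-27287 + (½)*(-8/9)*(-1721/8))*1827 = (-27287 + 1721/18)*1827 = -489445/18*1827 = -99357335/2 ≈ -4.9679e+7)
w*((5 + 4)/(-3 + 0)) = -99357335*(5 + 4)/(2*(-3 + 0)) = -894216015/(2*(-3)) = -894216015*(-1)/(2*3) = -99357335/2*(-3) = 298072005/2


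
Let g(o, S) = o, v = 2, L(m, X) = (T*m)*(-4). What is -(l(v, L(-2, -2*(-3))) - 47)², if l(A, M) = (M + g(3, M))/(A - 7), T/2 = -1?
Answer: -49284/25 ≈ -1971.4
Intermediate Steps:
T = -2 (T = 2*(-1) = -2)
L(m, X) = 8*m (L(m, X) = -2*m*(-4) = 8*m)
l(A, M) = (3 + M)/(-7 + A) (l(A, M) = (M + 3)/(A - 7) = (3 + M)/(-7 + A))
-(l(v, L(-2, -2*(-3))) - 47)² = -((3 + 8*(-2))/(-7 + 2) - 47)² = -((3 - 16)/(-5) - 47)² = -(-⅕*(-13) - 47)² = -(13/5 - 47)² = -(-222/5)² = -1*49284/25 = -49284/25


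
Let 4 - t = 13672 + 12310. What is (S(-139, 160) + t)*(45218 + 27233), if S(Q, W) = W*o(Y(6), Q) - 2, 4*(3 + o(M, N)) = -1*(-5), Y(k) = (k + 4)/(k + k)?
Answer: -1902563260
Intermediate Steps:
Y(k) = (4 + k)/(2*k) (Y(k) = (4 + k)/((2*k)) = (4 + k)*(1/(2*k)) = (4 + k)/(2*k))
o(M, N) = -7/4 (o(M, N) = -3 + (-1*(-5))/4 = -3 + (1/4)*5 = -3 + 5/4 = -7/4)
S(Q, W) = -2 - 7*W/4 (S(Q, W) = W*(-7/4) - 2 = -7*W/4 - 2 = -2 - 7*W/4)
t = -25978 (t = 4 - (13672 + 12310) = 4 - 1*25982 = 4 - 25982 = -25978)
(S(-139, 160) + t)*(45218 + 27233) = ((-2 - 7/4*160) - 25978)*(45218 + 27233) = ((-2 - 280) - 25978)*72451 = (-282 - 25978)*72451 = -26260*72451 = -1902563260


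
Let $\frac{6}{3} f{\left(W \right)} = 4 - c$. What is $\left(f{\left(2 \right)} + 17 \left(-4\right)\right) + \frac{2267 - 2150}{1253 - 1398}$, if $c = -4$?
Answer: $- \frac{9397}{145} \approx -64.807$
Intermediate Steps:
$f{\left(W \right)} = 4$ ($f{\left(W \right)} = \frac{4 - -4}{2} = \frac{4 + 4}{2} = \frac{1}{2} \cdot 8 = 4$)
$\left(f{\left(2 \right)} + 17 \left(-4\right)\right) + \frac{2267 - 2150}{1253 - 1398} = \left(4 + 17 \left(-4\right)\right) + \frac{2267 - 2150}{1253 - 1398} = \left(4 - 68\right) + \frac{117}{-145} = -64 + 117 \left(- \frac{1}{145}\right) = -64 - \frac{117}{145} = - \frac{9397}{145}$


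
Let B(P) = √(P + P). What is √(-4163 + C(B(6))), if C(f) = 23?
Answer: 6*I*√115 ≈ 64.343*I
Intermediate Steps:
B(P) = √2*√P (B(P) = √(2*P) = √2*√P)
√(-4163 + C(B(6))) = √(-4163 + 23) = √(-4140) = 6*I*√115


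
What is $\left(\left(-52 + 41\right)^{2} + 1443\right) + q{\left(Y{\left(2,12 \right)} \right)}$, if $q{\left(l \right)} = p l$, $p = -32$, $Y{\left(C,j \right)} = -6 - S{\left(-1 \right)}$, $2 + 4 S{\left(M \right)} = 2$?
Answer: $1756$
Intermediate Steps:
$S{\left(M \right)} = 0$ ($S{\left(M \right)} = - \frac{1}{2} + \frac{1}{4} \cdot 2 = - \frac{1}{2} + \frac{1}{2} = 0$)
$Y{\left(C,j \right)} = -6$ ($Y{\left(C,j \right)} = -6 - 0 = -6 + 0 = -6$)
$q{\left(l \right)} = - 32 l$
$\left(\left(-52 + 41\right)^{2} + 1443\right) + q{\left(Y{\left(2,12 \right)} \right)} = \left(\left(-52 + 41\right)^{2} + 1443\right) - -192 = \left(\left(-11\right)^{2} + 1443\right) + 192 = \left(121 + 1443\right) + 192 = 1564 + 192 = 1756$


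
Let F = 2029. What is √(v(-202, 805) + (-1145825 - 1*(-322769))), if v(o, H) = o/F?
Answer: I*√3388391095954/2029 ≈ 907.22*I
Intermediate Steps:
v(o, H) = o/2029
√(v(-202, 805) + (-1145825 - 1*(-322769))) = √((1/2029)*(-202) + (-1145825 - 1*(-322769))) = √(-202/2029 + (-1145825 + 322769)) = √(-202/2029 - 823056) = √(-1669980826/2029) = I*√3388391095954/2029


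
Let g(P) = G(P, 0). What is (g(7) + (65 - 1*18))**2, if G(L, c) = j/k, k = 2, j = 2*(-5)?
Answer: 1764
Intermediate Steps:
j = -10
G(L, c) = -5 (G(L, c) = -10/2 = -10*1/2 = -5)
g(P) = -5
(g(7) + (65 - 1*18))**2 = (-5 + (65 - 1*18))**2 = (-5 + (65 - 18))**2 = (-5 + 47)**2 = 42**2 = 1764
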